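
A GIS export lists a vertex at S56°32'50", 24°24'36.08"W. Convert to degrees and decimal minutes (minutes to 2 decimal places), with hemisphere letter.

φ: seconds/60 = 0.83333; minutes = 32 + 0.83333 = 32.8333
Longitude: seconds/60 = 0.60133; minutes = 24 + 0.60133 = 24.6013

56° 32.83′ S, 24° 24.60′ W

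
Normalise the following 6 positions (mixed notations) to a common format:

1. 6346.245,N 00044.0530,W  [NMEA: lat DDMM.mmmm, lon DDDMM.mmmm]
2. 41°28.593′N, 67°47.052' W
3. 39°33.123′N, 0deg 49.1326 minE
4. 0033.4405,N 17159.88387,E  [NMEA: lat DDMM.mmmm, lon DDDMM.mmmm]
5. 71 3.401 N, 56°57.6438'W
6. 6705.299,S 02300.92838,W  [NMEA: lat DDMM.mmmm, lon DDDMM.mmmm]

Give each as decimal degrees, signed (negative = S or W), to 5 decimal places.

Point 1:
  φ: degrees = first 2 digits = 63, minutes = 46.245; 63 + 46.245/60 = 63.770750
  N → positive
  Lon: split at 3 digits → 000° and 44.053′; 0 + 44.053/60 = 0.734217
  hemisphere W, so the sign is −
Point 2:
  φ: 28.593′ = 0.476550°; total 41.476550
  N → positive
  λ: 67 + 47.052/60 = 67.784200
  W → negative
Point 3:
  φ: 33.123′ = 0.552050°; total 39.552050
  N → positive
  λ: 49.1326′ = 0.818877°; total 0.818877
  E → positive
Point 4:
  φ: degrees = first 2 digits = 0, minutes = 33.4405; 0 + 33.4405/60 = 0.557342
  N → positive
  Lon: split at 3 digits → 171° and 59.88387′; 171 + 59.88387/60 = 171.998065
  E ⇒ keep positive
Point 5:
  φ: 71 + 3.401/60 = 71.056683
  N ⇒ keep positive
  Lon: 57.6438′ = 0.960730°; total 56.960730
  W ⇒ negate
Point 6:
  φ: split at 2 digits → 67° and 5.299′; 67 + 5.299/60 = 67.088317
  S ⇒ negate
  Lon: degrees = first 3 digits = 23, minutes = 0.92838; 23 + 0.92838/60 = 23.015473
  W ⇒ negate

1. 63.77075, -0.73422
2. 41.47655, -67.78420
3. 39.55205, 0.81888
4. 0.55734, 171.99806
5. 71.05668, -56.96073
6. -67.08832, -23.01547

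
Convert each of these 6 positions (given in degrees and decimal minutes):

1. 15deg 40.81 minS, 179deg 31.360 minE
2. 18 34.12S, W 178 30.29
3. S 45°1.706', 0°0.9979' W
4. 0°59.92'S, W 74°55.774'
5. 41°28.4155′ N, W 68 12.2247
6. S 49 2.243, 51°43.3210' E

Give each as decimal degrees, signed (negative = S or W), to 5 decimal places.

1. -15.68017, 179.52267
2. -18.56867, -178.50483
3. -45.02843, -0.01663
4. -0.99867, -74.92957
5. 41.47359, -68.20375
6. -49.03738, 51.72202

Point 1:
  Latitude: 40.81′ = 0.680167°; total 15.680167
  hemisphere S, so the sign is −
  Lon: 179 + 31.36/60 = 179.522667
  E → positive
Point 2:
  Lat: 18 + 34.12/60 = 18.568667
  hemisphere S, so the sign is −
  λ: 30.29′ = 0.504833°; total 178.504833
  W → negative
Point 3:
  φ: 1.706′ = 0.028433°; total 45.028433
  hemisphere S, so the sign is −
  λ: 0 + 0.9979/60 = 0.016632
  W ⇒ negate
Point 4:
  Latitude: 0 + 59.92/60 = 0.998667
  S ⇒ negate
  λ: 55.774′ = 0.929567°; total 74.929567
  W → negative
Point 5:
  Latitude: 41 + 28.4155/60 = 41.473592
  N → positive
  Lon: 12.2247′ = 0.203745°; total 68.203745
  hemisphere W, so the sign is −
Point 6:
  Lat: 49 + 2.243/60 = 49.037383
  S ⇒ negate
  λ: 43.321′ = 0.722017°; total 51.722017
  E → positive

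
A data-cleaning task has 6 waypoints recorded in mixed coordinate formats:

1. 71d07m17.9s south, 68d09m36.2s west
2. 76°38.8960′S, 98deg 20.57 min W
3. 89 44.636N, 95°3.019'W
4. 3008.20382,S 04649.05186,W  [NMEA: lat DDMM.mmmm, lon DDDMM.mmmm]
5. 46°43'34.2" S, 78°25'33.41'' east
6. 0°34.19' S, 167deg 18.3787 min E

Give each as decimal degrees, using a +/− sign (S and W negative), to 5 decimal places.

1. -71.12164, -68.16006
2. -76.64827, -98.34283
3. 89.74393, -95.05032
4. -30.13673, -46.81753
5. -46.72617, 78.42595
6. -0.56983, 167.30631

Point 1:
  Latitude: 71° + 7/60 + 17.9/3600 = 71 + 0.116667 + 0.004972 = 71.121639
  S ⇒ negate
  λ: 68° + 9/60 + 36.2/3600 = 68 + 0.150000 + 0.010056 = 68.160056
  hemisphere W, so the sign is −
Point 2:
  φ: 76 + 38.896/60 = 76.648267
  S ⇒ negate
  Lon: 98 + 20.57/60 = 98.342833
  W ⇒ negate
Point 3:
  Latitude: 89 + 44.636/60 = 89.743933
  N ⇒ keep positive
  Lon: 3.019′ = 0.050317°; total 95.050317
  W ⇒ negate
Point 4:
  Latitude: degrees = first 2 digits = 30, minutes = 8.20382; 30 + 8.20382/60 = 30.136730
  S ⇒ negate
  λ: split at 3 digits → 046° and 49.05186′; 46 + 49.05186/60 = 46.817531
  hemisphere W, so the sign is −
Point 5:
  Latitude: 43′ + 34.2″ = 43.57000′; 46 + 43.57000/60 = 46.726167
  S ⇒ negate
  Longitude: 78 + 25/60 + 33.41/3600 = 78.425947
  E → positive
Point 6:
  Lat: 34.19′ = 0.569833°; total 0.569833
  S ⇒ negate
  Lon: 167 + 18.3787/60 = 167.306312
  E ⇒ keep positive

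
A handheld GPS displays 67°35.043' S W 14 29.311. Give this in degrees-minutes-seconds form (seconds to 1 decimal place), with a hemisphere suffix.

Latitude: 35.04300′ → 35′ and 0.04300 × 60 = 2.580″
Lon: fractional minutes 0.31100 × 60 = 18.660″

67°35′2.6″ S, 14°29′18.7″ W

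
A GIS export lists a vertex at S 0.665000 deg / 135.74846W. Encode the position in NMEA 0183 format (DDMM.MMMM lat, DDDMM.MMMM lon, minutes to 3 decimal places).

0039.900,S / 13544.908,W

φ: minutes = (0.665000 − 0) × 60 = 39.90000
Lon: 135° + 0.748460 × 60 = 135° 44.90760′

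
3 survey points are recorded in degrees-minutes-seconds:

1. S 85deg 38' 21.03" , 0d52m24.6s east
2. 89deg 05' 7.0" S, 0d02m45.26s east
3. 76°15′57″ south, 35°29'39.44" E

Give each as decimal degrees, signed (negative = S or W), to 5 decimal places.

Point 1:
  Latitude: 85° + 38/60 + 21.03/3600 = 85 + 0.633333 + 0.005842 = 85.639175
  hemisphere S, so the sign is −
  λ: 0 + 52/60 + 24.6/3600 = 0.873500
  E ⇒ keep positive
Point 2:
  Lat: 89 + 5/60 + 7/3600 = 89.085278
  S → negative
  Lon: 0 + 2/60 + 45.26/3600 = 0.045906
  E → positive
Point 3:
  Latitude: 76° + 15/60 + 57/3600 = 76 + 0.250000 + 0.015833 = 76.265833
  S → negative
  Lon: 35° + 29/60 + 39.44/3600 = 35 + 0.483333 + 0.010956 = 35.494289
  E ⇒ keep positive

1. -85.63918, 0.87350
2. -89.08528, 0.04591
3. -76.26583, 35.49429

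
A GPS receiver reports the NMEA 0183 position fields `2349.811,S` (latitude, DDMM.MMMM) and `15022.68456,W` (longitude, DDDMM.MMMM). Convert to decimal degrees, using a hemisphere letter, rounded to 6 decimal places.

Latitude: degrees = first 2 digits = 23, minutes = 49.811; 23 + 49.811/60 = 23.8301833
Lon: degrees = first 3 digits = 150, minutes = 22.68456; 150 + 22.68456/60 = 150.3780760

23.830183° S, 150.378076° W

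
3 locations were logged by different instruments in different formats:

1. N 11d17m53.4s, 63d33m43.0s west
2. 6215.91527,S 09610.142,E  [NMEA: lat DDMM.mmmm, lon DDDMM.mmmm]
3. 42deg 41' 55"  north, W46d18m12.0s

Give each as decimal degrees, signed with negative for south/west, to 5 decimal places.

1. 11.29817, -63.56194
2. -62.26525, 96.16903
3. 42.69861, -46.30333

Point 1:
  Latitude: 11 + 17/60 + 53.4/3600 = 11.298167
  N → positive
  Lon: 33′ + 43″ = 33.71667′; 63 + 33.71667/60 = 63.561944
  hemisphere W, so the sign is −
Point 2:
  Lat: degrees = first 2 digits = 62, minutes = 15.91527; 62 + 15.91527/60 = 62.265255
  S ⇒ negate
  Longitude: split at 3 digits → 096° and 10.142′; 96 + 10.142/60 = 96.169033
  E → positive
Point 3:
  Lat: 42 + 41/60 + 55/3600 = 42.698611
  N → positive
  Longitude: 46 + 18/60 + 12/3600 = 46.303333
  W → negative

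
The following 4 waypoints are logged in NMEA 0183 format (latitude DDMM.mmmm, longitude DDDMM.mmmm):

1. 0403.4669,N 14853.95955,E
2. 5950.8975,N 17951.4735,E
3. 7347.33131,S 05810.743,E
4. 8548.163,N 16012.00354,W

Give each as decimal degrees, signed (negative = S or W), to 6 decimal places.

1. 4.057782, 148.899326
2. 59.848292, 179.857892
3. -73.788855, 58.179050
4. 85.802717, -160.200059

Point 1:
  Latitude: split at 2 digits → 04° and 3.4669′; 4 + 3.4669/60 = 4.0577817
  N → positive
  Lon: degrees = first 3 digits = 148, minutes = 53.95955; 148 + 53.95955/60 = 148.8993258
  E → positive
Point 2:
  Latitude: split at 2 digits → 59° and 50.8975′; 59 + 50.8975/60 = 59.8482917
  N → positive
  Longitude: degrees = first 3 digits = 179, minutes = 51.4735; 179 + 51.4735/60 = 179.8578917
  E → positive
Point 3:
  φ: split at 2 digits → 73° and 47.33131′; 73 + 47.33131/60 = 73.7888552
  S ⇒ negate
  Longitude: degrees = first 3 digits = 58, minutes = 10.743; 58 + 10.743/60 = 58.1790500
  E ⇒ keep positive
Point 4:
  Lat: split at 2 digits → 85° and 48.163′; 85 + 48.163/60 = 85.8027167
  N ⇒ keep positive
  Longitude: degrees = first 3 digits = 160, minutes = 12.00354; 160 + 12.00354/60 = 160.2000590
  W → negative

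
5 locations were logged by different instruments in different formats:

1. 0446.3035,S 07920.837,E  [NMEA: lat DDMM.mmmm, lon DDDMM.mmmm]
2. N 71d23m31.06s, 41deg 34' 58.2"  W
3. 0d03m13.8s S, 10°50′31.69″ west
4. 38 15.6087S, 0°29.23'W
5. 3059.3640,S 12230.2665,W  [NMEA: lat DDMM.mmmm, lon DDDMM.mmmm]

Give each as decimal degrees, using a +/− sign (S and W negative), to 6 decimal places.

Point 1:
  Latitude: degrees = first 2 digits = 4, minutes = 46.3035; 4 + 46.3035/60 = 4.7717250
  S ⇒ negate
  Longitude: degrees = first 3 digits = 79, minutes = 20.837; 79 + 20.837/60 = 79.3472833
  E → positive
Point 2:
  Latitude: 71 + 23/60 + 31.06/3600 = 71.3919611
  N ⇒ keep positive
  Lon: 41° + 34/60 + 58.2/3600 = 41 + 0.566667 + 0.016167 = 41.5828333
  W → negative
Point 3:
  Lat: 0° + 3/60 + 13.8/3600 = 0 + 0.050000 + 0.003833 = 0.0538333
  S ⇒ negate
  Longitude: 10° + 50/60 + 31.69/3600 = 10 + 0.833333 + 0.008803 = 10.8421361
  W ⇒ negate
Point 4:
  Lat: 15.6087′ = 0.260145°; total 38.2601450
  hemisphere S, so the sign is −
  λ: 0 + 29.23/60 = 0.4871667
  W → negative
Point 5:
  Latitude: degrees = first 2 digits = 30, minutes = 59.364; 30 + 59.364/60 = 30.9894000
  hemisphere S, so the sign is −
  Longitude: split at 3 digits → 122° and 30.2665′; 122 + 30.2665/60 = 122.5044417
  hemisphere W, so the sign is −

1. -4.771725, 79.347283
2. 71.391961, -41.582833
3. -0.053833, -10.842136
4. -38.260145, -0.487167
5. -30.989400, -122.504442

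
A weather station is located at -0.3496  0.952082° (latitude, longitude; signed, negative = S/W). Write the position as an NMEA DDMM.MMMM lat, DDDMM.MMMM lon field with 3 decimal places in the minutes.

0020.976,S / 00057.125,E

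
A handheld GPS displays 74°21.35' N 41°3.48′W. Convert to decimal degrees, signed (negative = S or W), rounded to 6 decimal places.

74.355833, -41.058000

Lat: 74 + 21.35/60 = 74.3558333
N → positive
Lon: 41 + 3.48/60 = 41.0580000
hemisphere W, so the sign is −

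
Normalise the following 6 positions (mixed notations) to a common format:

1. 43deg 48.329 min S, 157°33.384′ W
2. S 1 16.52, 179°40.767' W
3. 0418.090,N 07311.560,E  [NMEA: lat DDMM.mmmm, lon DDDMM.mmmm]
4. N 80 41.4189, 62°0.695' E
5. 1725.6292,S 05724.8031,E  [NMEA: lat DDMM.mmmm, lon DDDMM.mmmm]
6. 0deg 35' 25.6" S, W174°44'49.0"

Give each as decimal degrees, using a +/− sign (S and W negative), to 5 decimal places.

1. -43.80548, -157.55640
2. -1.27533, -179.67945
3. 4.30150, 73.19267
4. 80.69032, 62.01158
5. -17.42715, 57.41339
6. -0.59044, -174.74694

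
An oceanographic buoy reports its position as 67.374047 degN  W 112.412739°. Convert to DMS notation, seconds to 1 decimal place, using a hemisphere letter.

Latitude: 0.374047° → 22.44282′; 0.44282 × 60 = 26.569″
λ: whole degrees 112; 24.76434′ → 24′ and 45.860″

67°22′26.6″ N, 112°24′45.9″ W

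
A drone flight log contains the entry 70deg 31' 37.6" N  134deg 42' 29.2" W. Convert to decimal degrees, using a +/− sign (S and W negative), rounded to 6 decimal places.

70.527111, -134.708111

φ: 70° + 31/60 + 37.6/3600 = 70 + 0.516667 + 0.010444 = 70.5271111
N → positive
Lon: 134° + 42/60 + 29.2/3600 = 134 + 0.700000 + 0.008111 = 134.7081111
W ⇒ negate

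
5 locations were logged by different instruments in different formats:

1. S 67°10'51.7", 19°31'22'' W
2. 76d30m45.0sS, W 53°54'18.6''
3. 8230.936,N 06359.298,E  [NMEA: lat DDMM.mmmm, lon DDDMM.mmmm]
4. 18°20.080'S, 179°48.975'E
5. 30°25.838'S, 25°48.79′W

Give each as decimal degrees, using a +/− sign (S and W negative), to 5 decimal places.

Point 1:
  Latitude: 67° + 10/60 + 51.7/3600 = 67 + 0.166667 + 0.014361 = 67.181028
  hemisphere S, so the sign is −
  Longitude: 19° + 31/60 + 22/3600 = 19 + 0.516667 + 0.006111 = 19.522778
  W ⇒ negate
Point 2:
  Lat: 76 + 30/60 + 45/3600 = 76.512500
  S ⇒ negate
  λ: 53 + 54/60 + 18.6/3600 = 53.905167
  hemisphere W, so the sign is −
Point 3:
  φ: split at 2 digits → 82° and 30.936′; 82 + 30.936/60 = 82.515600
  N → positive
  Longitude: degrees = first 3 digits = 63, minutes = 59.298; 63 + 59.298/60 = 63.988300
  E ⇒ keep positive
Point 4:
  Latitude: 20.08′ = 0.334667°; total 18.334667
  S → negative
  Lon: 48.975′ = 0.816250°; total 179.816250
  E → positive
Point 5:
  Lat: 25.838′ = 0.430633°; total 30.430633
  S → negative
  Longitude: 48.79′ = 0.813167°; total 25.813167
  hemisphere W, so the sign is −

1. -67.18103, -19.52278
2. -76.51250, -53.90517
3. 82.51560, 63.98830
4. -18.33467, 179.81625
5. -30.43063, -25.81317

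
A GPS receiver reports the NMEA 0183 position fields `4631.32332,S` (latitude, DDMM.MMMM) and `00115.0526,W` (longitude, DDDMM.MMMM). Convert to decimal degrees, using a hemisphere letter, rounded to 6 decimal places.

Latitude: split at 2 digits → 46° and 31.32332′; 46 + 31.32332/60 = 46.5220553
λ: degrees = first 3 digits = 1, minutes = 15.0526; 1 + 15.0526/60 = 1.2508767

46.522055° S, 1.250877° W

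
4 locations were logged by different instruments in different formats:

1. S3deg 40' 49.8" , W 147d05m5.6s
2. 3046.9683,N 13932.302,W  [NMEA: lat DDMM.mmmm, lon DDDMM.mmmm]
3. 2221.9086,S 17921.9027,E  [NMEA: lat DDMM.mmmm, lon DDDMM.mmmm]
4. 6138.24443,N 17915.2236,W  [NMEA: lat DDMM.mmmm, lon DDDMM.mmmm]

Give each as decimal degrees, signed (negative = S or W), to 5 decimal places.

1. -3.68050, -147.08489
2. 30.78281, -139.53837
3. -22.36514, 179.36505
4. 61.63741, -179.25373

Point 1:
  φ: 3 + 40/60 + 49.8/3600 = 3.680500
  S ⇒ negate
  Longitude: 147° + 5/60 + 5.6/3600 = 147 + 0.083333 + 0.001556 = 147.084889
  hemisphere W, so the sign is −
Point 2:
  φ: split at 2 digits → 30° and 46.9683′; 30 + 46.9683/60 = 30.782805
  N ⇒ keep positive
  Longitude: split at 3 digits → 139° and 32.302′; 139 + 32.302/60 = 139.538367
  W → negative
Point 3:
  φ: split at 2 digits → 22° and 21.9086′; 22 + 21.9086/60 = 22.365143
  S → negative
  Lon: degrees = first 3 digits = 179, minutes = 21.9027; 179 + 21.9027/60 = 179.365045
  E ⇒ keep positive
Point 4:
  φ: split at 2 digits → 61° and 38.24443′; 61 + 38.24443/60 = 61.637407
  N ⇒ keep positive
  Longitude: split at 3 digits → 179° and 15.2236′; 179 + 15.2236/60 = 179.253727
  W ⇒ negate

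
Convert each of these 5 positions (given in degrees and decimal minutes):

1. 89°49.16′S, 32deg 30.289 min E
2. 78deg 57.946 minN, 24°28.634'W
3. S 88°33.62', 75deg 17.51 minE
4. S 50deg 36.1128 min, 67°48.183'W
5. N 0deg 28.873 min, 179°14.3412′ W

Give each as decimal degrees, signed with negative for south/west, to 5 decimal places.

Point 1:
  φ: 89 + 49.16/60 = 89.819333
  S ⇒ negate
  λ: 30.289′ = 0.504817°; total 32.504817
  E → positive
Point 2:
  Lat: 57.946′ = 0.965767°; total 78.965767
  N → positive
  λ: 28.634′ = 0.477233°; total 24.477233
  W → negative
Point 3:
  φ: 88 + 33.62/60 = 88.560333
  S → negative
  Lon: 75 + 17.51/60 = 75.291833
  E → positive
Point 4:
  φ: 50 + 36.1128/60 = 50.601880
  S ⇒ negate
  Longitude: 48.183′ = 0.803050°; total 67.803050
  hemisphere W, so the sign is −
Point 5:
  Latitude: 28.873′ = 0.481217°; total 0.481217
  N → positive
  Lon: 14.3412′ = 0.239020°; total 179.239020
  W ⇒ negate

1. -89.81933, 32.50482
2. 78.96577, -24.47723
3. -88.56033, 75.29183
4. -50.60188, -67.80305
5. 0.48122, -179.23902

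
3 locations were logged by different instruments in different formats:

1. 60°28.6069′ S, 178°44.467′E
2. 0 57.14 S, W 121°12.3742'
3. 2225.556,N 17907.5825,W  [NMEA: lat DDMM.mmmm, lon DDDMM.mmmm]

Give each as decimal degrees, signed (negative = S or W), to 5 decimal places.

1. -60.47678, 178.74112
2. -0.95233, -121.20624
3. 22.42593, -179.12638

Point 1:
  Latitude: 28.6069′ = 0.476782°; total 60.476782
  S ⇒ negate
  λ: 44.467′ = 0.741117°; total 178.741117
  E → positive
Point 2:
  Lat: 57.14′ = 0.952333°; total 0.952333
  S ⇒ negate
  Longitude: 121 + 12.3742/60 = 121.206237
  W → negative
Point 3:
  Latitude: split at 2 digits → 22° and 25.556′; 22 + 25.556/60 = 22.425933
  N → positive
  Longitude: degrees = first 3 digits = 179, minutes = 7.5825; 179 + 7.5825/60 = 179.126375
  W ⇒ negate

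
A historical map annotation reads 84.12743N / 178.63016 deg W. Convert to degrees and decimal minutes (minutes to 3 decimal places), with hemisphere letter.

84° 7.646′ N, 178° 37.810′ W

Latitude: minutes = (84.127430 − 84) × 60 = 7.64580
λ: minutes = (178.630160 − 178) × 60 = 37.80960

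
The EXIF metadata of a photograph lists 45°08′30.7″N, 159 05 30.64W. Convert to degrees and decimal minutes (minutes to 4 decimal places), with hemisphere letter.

φ: 8 + 30.7/60 = 8.511667′
Lon: 5 + 30.64/60 = 5.510667′

45° 8.5117′ N, 159° 5.5107′ W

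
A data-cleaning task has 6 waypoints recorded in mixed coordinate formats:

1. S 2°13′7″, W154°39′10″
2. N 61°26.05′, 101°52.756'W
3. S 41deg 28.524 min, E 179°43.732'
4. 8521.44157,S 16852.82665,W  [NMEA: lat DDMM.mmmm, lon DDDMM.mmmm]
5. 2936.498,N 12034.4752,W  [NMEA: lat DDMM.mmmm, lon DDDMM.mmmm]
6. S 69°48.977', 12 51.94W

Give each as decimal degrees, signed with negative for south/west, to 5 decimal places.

1. -2.21861, -154.65278
2. 61.43417, -101.87927
3. -41.47540, 179.72887
4. -85.35736, -168.88044
5. 29.60830, -120.57459
6. -69.81628, -12.86567

Point 1:
  Lat: 2° + 13/60 + 7/3600 = 2 + 0.216667 + 0.001944 = 2.218611
  hemisphere S, so the sign is −
  Longitude: 39′ + 10″ = 39.16667′; 154 + 39.16667/60 = 154.652778
  hemisphere W, so the sign is −
Point 2:
  φ: 26.05′ = 0.434167°; total 61.434167
  N ⇒ keep positive
  Longitude: 101 + 52.756/60 = 101.879267
  W ⇒ negate
Point 3:
  Lat: 28.524′ = 0.475400°; total 41.475400
  S → negative
  Lon: 179 + 43.732/60 = 179.728867
  E → positive
Point 4:
  φ: split at 2 digits → 85° and 21.44157′; 85 + 21.44157/60 = 85.357360
  S ⇒ negate
  Longitude: split at 3 digits → 168° and 52.82665′; 168 + 52.82665/60 = 168.880444
  W ⇒ negate
Point 5:
  Lat: degrees = first 2 digits = 29, minutes = 36.498; 29 + 36.498/60 = 29.608300
  N ⇒ keep positive
  λ: split at 3 digits → 120° and 34.4752′; 120 + 34.4752/60 = 120.574587
  W → negative
Point 6:
  Latitude: 69 + 48.977/60 = 69.816283
  S ⇒ negate
  λ: 12 + 51.94/60 = 12.865667
  hemisphere W, so the sign is −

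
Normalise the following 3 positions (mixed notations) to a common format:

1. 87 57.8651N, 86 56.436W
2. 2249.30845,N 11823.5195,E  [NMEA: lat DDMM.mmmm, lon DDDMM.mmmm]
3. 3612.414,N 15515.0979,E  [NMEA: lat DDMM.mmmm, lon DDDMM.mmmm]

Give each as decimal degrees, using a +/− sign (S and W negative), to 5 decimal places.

1. 87.96442, -86.94060
2. 22.82181, 118.39199
3. 36.20690, 155.25163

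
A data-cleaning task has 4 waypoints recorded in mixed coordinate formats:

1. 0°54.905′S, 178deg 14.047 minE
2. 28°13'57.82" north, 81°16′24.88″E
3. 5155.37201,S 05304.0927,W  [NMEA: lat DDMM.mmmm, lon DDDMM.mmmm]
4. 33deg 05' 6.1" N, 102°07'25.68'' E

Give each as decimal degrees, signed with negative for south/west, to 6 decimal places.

Point 1:
  φ: 54.905′ = 0.915083°; total 0.9150833
  S → negative
  Lon: 178 + 14.047/60 = 178.2341167
  E → positive
Point 2:
  Latitude: 28 + 13/60 + 57.82/3600 = 28.2327278
  N ⇒ keep positive
  Lon: 81 + 16/60 + 24.88/3600 = 81.2735778
  E → positive
Point 3:
  Latitude: split at 2 digits → 51° and 55.37201′; 51 + 55.37201/60 = 51.9228668
  S ⇒ negate
  Longitude: degrees = first 3 digits = 53, minutes = 4.0927; 53 + 4.0927/60 = 53.0682117
  W ⇒ negate
Point 4:
  Latitude: 33 + 5/60 + 6.1/3600 = 33.0850278
  N ⇒ keep positive
  Longitude: 102° + 7/60 + 25.68/3600 = 102 + 0.116667 + 0.007133 = 102.1238000
  E → positive

1. -0.915083, 178.234117
2. 28.232728, 81.273578
3. -51.922867, -53.068212
4. 33.085028, 102.123800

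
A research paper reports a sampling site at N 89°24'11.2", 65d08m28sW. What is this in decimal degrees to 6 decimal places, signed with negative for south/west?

89.403111, -65.141111

φ: 24′ + 11.2″ = 24.18667′; 89 + 24.18667/60 = 89.4031111
N → positive
Longitude: 8′ + 28″ = 8.46667′; 65 + 8.46667/60 = 65.1411111
W ⇒ negate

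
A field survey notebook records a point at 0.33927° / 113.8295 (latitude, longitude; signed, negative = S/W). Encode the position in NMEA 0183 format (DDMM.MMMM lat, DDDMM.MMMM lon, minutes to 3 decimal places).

Lat: 0° + 0.339270 × 60 = 0° 20.35620′
Lon: 113° + 0.829500 × 60 = 113° 49.77000′

0020.356,N / 11349.770,E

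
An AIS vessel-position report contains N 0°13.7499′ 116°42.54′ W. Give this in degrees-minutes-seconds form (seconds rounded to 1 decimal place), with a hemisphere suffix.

φ: fractional minutes 0.74990 × 60 = 44.994″
Lon: fractional minutes 0.54000 × 60 = 32.400″

0°13′45.0″ N, 116°42′32.4″ W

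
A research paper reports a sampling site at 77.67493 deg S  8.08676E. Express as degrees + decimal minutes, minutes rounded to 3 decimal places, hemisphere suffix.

φ: minutes = (77.674930 − 77) × 60 = 40.49580
Lon: 8° + 0.086760 × 60 = 8° 5.20560′

77° 40.496′ S, 8° 5.206′ E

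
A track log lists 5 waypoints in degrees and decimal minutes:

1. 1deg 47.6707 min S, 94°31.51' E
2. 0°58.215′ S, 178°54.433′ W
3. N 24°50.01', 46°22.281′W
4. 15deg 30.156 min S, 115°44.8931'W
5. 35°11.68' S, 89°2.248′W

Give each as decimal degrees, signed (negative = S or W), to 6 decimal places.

Point 1:
  Latitude: 47.6707′ = 0.794512°; total 1.7945117
  S ⇒ negate
  Lon: 94 + 31.51/60 = 94.5251667
  E ⇒ keep positive
Point 2:
  φ: 0 + 58.215/60 = 0.9702500
  S ⇒ negate
  λ: 178 + 54.433/60 = 178.9072167
  hemisphere W, so the sign is −
Point 3:
  φ: 24 + 50.01/60 = 24.8335000
  N → positive
  λ: 46 + 22.281/60 = 46.3713500
  W → negative
Point 4:
  Lat: 30.156′ = 0.502600°; total 15.5026000
  hemisphere S, so the sign is −
  Longitude: 115 + 44.8931/60 = 115.7482183
  W → negative
Point 5:
  Latitude: 11.68′ = 0.194667°; total 35.1946667
  S ⇒ negate
  Longitude: 89 + 2.248/60 = 89.0374667
  W ⇒ negate

1. -1.794512, 94.525167
2. -0.970250, -178.907217
3. 24.833500, -46.371350
4. -15.502600, -115.748218
5. -35.194667, -89.037467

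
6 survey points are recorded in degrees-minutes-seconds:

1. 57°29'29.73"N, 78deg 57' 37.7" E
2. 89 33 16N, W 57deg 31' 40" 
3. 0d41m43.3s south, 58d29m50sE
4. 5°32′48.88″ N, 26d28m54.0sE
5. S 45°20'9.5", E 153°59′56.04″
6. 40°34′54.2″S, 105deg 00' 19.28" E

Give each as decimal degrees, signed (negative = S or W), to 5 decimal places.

1. 57.49159, 78.96047
2. 89.55444, -57.52778
3. -0.69536, 58.49722
4. 5.54691, 26.48167
5. -45.33597, 153.99890
6. -40.58172, 105.00536

Point 1:
  Lat: 57° + 29/60 + 29.73/3600 = 57 + 0.483333 + 0.008258 = 57.491592
  N ⇒ keep positive
  λ: 78° + 57/60 + 37.7/3600 = 78 + 0.950000 + 0.010472 = 78.960472
  E ⇒ keep positive
Point 2:
  Latitude: 89° + 33/60 + 16/3600 = 89 + 0.550000 + 0.004444 = 89.554444
  N ⇒ keep positive
  λ: 57 + 31/60 + 40/3600 = 57.527778
  W ⇒ negate
Point 3:
  Latitude: 0 + 41/60 + 43.3/3600 = 0.695361
  S ⇒ negate
  λ: 58° + 29/60 + 50/3600 = 58 + 0.483333 + 0.013889 = 58.497222
  E → positive
Point 4:
  Latitude: 32′ + 48.88″ = 32.81467′; 5 + 32.81467/60 = 5.546911
  N → positive
  Lon: 26° + 28/60 + 54/3600 = 26 + 0.466667 + 0.015000 = 26.481667
  E → positive
Point 5:
  Latitude: 45 + 20/60 + 9.5/3600 = 45.335972
  S → negative
  λ: 153° + 59/60 + 56.04/3600 = 153 + 0.983333 + 0.015567 = 153.998900
  E → positive
Point 6:
  Latitude: 34′ + 54.2″ = 34.90333′; 40 + 34.90333/60 = 40.581722
  hemisphere S, so the sign is −
  Lon: 105° + 0/60 + 19.28/3600 = 105 + 0.000000 + 0.005356 = 105.005356
  E ⇒ keep positive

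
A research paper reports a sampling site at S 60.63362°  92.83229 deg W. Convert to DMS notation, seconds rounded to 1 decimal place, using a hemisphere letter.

60°38′1.0″ S, 92°49′56.2″ W

φ: 0.633620 × 60 = 38.01720′ → 38′, remainder × 60 = 1.032″
Longitude: 0.832290 × 60 = 49.93740′ → 49′, remainder × 60 = 56.244″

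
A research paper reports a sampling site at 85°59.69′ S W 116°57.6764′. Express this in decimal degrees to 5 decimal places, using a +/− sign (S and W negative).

Latitude: 59.69′ = 0.994833°; total 85.994833
hemisphere S, so the sign is −
Longitude: 57.6764′ = 0.961273°; total 116.961273
W → negative

-85.99483, -116.96127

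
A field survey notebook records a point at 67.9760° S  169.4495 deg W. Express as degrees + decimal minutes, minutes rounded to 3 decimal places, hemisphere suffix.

Latitude: fractional part 0.976000 → 58.56000 minutes
Lon: 169° + 0.449500 × 60 = 169° 26.97000′

67° 58.560′ S, 169° 26.970′ W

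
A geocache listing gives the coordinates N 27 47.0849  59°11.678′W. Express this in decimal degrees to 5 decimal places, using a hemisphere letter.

27.78475° N, 59.19463° W

Latitude: 47.0849′ = 0.784748°; total 27.784748
Lon: 11.678′ = 0.194633°; total 59.194633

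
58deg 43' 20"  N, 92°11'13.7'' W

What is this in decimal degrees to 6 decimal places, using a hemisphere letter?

Latitude: 58 + 43/60 + 20/3600 = 58.7222222
λ: 11′ + 13.7″ = 11.22833′; 92 + 11.22833/60 = 92.1871389

58.722222° N, 92.187139° W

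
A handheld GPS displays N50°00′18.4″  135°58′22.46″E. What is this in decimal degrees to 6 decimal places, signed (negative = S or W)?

φ: 50° + 0/60 + 18.4/3600 = 50 + 0.000000 + 0.005111 = 50.0051111
N → positive
λ: 135° + 58/60 + 22.46/3600 = 135 + 0.966667 + 0.006239 = 135.9729056
E → positive

50.005111, 135.972906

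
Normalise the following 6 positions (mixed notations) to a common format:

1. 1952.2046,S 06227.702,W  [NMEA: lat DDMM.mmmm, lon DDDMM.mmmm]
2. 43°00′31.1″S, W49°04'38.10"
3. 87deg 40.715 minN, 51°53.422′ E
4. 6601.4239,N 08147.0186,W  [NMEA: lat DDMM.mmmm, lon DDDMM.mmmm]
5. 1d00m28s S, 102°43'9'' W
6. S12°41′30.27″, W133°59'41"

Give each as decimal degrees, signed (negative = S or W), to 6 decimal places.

1. -19.870077, -62.461700
2. -43.008639, -49.077250
3. 87.678583, 51.890367
4. 66.023732, -81.783643
5. -1.007778, -102.719167
6. -12.691742, -133.994722

Point 1:
  Lat: degrees = first 2 digits = 19, minutes = 52.2046; 19 + 52.2046/60 = 19.8700767
  S ⇒ negate
  Lon: split at 3 digits → 062° and 27.702′; 62 + 27.702/60 = 62.4617000
  W → negative
Point 2:
  Latitude: 43 + 0/60 + 31.1/3600 = 43.0086389
  S ⇒ negate
  Longitude: 49 + 4/60 + 38.1/3600 = 49.0772500
  W ⇒ negate
Point 3:
  Latitude: 40.715′ = 0.678583°; total 87.6785833
  N → positive
  Lon: 53.422′ = 0.890367°; total 51.8903667
  E ⇒ keep positive
Point 4:
  Lat: degrees = first 2 digits = 66, minutes = 1.4239; 66 + 1.4239/60 = 66.0237317
  N ⇒ keep positive
  Lon: split at 3 digits → 081° and 47.0186′; 81 + 47.0186/60 = 81.7836433
  W ⇒ negate
Point 5:
  Latitude: 0′ + 28″ = 0.46667′; 1 + 0.46667/60 = 1.0077778
  S ⇒ negate
  Lon: 102° + 43/60 + 9/3600 = 102 + 0.716667 + 0.002500 = 102.7191667
  W → negative
Point 6:
  Lat: 12 + 41/60 + 30.27/3600 = 12.6917417
  hemisphere S, so the sign is −
  Longitude: 133° + 59/60 + 41/3600 = 133 + 0.983333 + 0.011389 = 133.9947222
  W ⇒ negate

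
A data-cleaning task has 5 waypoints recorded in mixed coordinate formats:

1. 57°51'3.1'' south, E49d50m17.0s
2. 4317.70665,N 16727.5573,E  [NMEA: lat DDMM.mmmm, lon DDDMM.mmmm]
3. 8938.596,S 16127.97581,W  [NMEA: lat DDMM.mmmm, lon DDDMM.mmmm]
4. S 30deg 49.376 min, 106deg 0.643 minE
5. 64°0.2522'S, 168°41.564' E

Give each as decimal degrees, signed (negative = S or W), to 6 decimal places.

1. -57.850861, 49.838056
2. 43.295111, 167.459288
3. -89.643267, -161.466264
4. -30.822933, 106.010717
5. -64.004203, 168.692733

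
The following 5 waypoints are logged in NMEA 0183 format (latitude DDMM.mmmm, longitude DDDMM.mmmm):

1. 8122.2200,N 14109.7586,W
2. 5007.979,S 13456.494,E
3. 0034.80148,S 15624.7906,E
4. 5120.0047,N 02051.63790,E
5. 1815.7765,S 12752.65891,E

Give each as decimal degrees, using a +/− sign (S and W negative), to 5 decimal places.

1. 81.37033, -141.16264
2. -50.13298, 134.94157
3. -0.58002, 156.41318
4. 51.33341, 20.86063
5. -18.26294, 127.87765

Point 1:
  Latitude: degrees = first 2 digits = 81, minutes = 22.22; 81 + 22.22/60 = 81.370333
  N ⇒ keep positive
  Lon: degrees = first 3 digits = 141, minutes = 9.7586; 141 + 9.7586/60 = 141.162643
  W → negative
Point 2:
  φ: split at 2 digits → 50° and 7.979′; 50 + 7.979/60 = 50.132983
  hemisphere S, so the sign is −
  Lon: degrees = first 3 digits = 134, minutes = 56.494; 134 + 56.494/60 = 134.941567
  E ⇒ keep positive
Point 3:
  φ: degrees = first 2 digits = 0, minutes = 34.80148; 0 + 34.80148/60 = 0.580025
  hemisphere S, so the sign is −
  Longitude: degrees = first 3 digits = 156, minutes = 24.7906; 156 + 24.7906/60 = 156.413177
  E → positive
Point 4:
  Latitude: degrees = first 2 digits = 51, minutes = 20.0047; 51 + 20.0047/60 = 51.333412
  N ⇒ keep positive
  Longitude: degrees = first 3 digits = 20, minutes = 51.6379; 20 + 51.6379/60 = 20.860632
  E → positive
Point 5:
  Latitude: degrees = first 2 digits = 18, minutes = 15.7765; 18 + 15.7765/60 = 18.262942
  S → negative
  Lon: split at 3 digits → 127° and 52.65891′; 127 + 52.65891/60 = 127.877649
  E ⇒ keep positive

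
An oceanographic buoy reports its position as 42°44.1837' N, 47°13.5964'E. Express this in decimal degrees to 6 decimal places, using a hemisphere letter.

Lat: 44.1837′ = 0.736395°; total 42.7363950
λ: 47 + 13.5964/60 = 47.2266067

42.736395° N, 47.226607° E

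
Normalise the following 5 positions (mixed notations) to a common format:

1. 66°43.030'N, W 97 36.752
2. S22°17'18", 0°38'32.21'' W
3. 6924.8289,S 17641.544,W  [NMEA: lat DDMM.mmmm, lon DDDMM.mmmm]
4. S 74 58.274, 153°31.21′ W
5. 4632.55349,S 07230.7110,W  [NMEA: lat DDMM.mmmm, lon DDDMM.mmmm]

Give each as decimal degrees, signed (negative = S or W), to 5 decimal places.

1. 66.71717, -97.61253
2. -22.28833, -0.64228
3. -69.41382, -176.69240
4. -74.97123, -153.52017
5. -46.54256, -72.51185

Point 1:
  Lat: 66 + 43.03/60 = 66.717167
  N → positive
  Longitude: 97 + 36.752/60 = 97.612533
  W → negative
Point 2:
  Latitude: 22° + 17/60 + 18/3600 = 22 + 0.283333 + 0.005000 = 22.288333
  S ⇒ negate
  Longitude: 0 + 38/60 + 32.21/3600 = 0.642281
  W → negative
Point 3:
  φ: split at 2 digits → 69° and 24.8289′; 69 + 24.8289/60 = 69.413815
  S → negative
  λ: split at 3 digits → 176° and 41.544′; 176 + 41.544/60 = 176.692400
  hemisphere W, so the sign is −
Point 4:
  φ: 74 + 58.274/60 = 74.971233
  hemisphere S, so the sign is −
  Longitude: 31.21′ = 0.520167°; total 153.520167
  hemisphere W, so the sign is −
Point 5:
  Lat: degrees = first 2 digits = 46, minutes = 32.55349; 46 + 32.55349/60 = 46.542558
  S → negative
  Longitude: split at 3 digits → 072° and 30.711′; 72 + 30.711/60 = 72.511850
  W ⇒ negate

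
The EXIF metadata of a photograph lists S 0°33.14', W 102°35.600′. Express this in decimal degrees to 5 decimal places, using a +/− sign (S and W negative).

Lat: 0 + 33.14/60 = 0.552333
hemisphere S, so the sign is −
Lon: 102 + 35.6/60 = 102.593333
W → negative

-0.55233, -102.59333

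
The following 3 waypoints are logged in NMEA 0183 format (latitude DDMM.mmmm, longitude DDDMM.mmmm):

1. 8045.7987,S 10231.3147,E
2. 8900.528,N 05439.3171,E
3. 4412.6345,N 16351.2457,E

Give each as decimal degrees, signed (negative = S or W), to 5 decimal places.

Point 1:
  φ: split at 2 digits → 80° and 45.7987′; 80 + 45.7987/60 = 80.763312
  S ⇒ negate
  Longitude: degrees = first 3 digits = 102, minutes = 31.3147; 102 + 31.3147/60 = 102.521912
  E → positive
Point 2:
  Lat: split at 2 digits → 89° and 0.528′; 89 + 0.528/60 = 89.008800
  N ⇒ keep positive
  Longitude: degrees = first 3 digits = 54, minutes = 39.3171; 54 + 39.3171/60 = 54.655285
  E → positive
Point 3:
  Lat: degrees = first 2 digits = 44, minutes = 12.6345; 44 + 12.6345/60 = 44.210575
  N → positive
  λ: split at 3 digits → 163° and 51.2457′; 163 + 51.2457/60 = 163.854095
  E → positive

1. -80.76331, 102.52191
2. 89.00880, 54.65529
3. 44.21058, 163.85410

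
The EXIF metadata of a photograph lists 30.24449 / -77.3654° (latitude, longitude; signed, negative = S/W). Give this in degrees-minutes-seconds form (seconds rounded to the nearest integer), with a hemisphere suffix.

30°14′40″ N, 77°21′55″ W

Latitude: 0.244490 × 60 = 14.66940′ → 14′, remainder × 60 = 40.16″
Longitude is negative → W; |value| = 77.365400
λ: whole degrees 77; 21.92400′ → 21′ and 55.44″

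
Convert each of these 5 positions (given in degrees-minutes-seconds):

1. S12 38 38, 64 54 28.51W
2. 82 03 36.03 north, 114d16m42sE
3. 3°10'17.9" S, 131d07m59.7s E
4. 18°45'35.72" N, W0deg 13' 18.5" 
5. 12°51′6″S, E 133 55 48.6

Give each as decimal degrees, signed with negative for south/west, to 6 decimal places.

Point 1:
  φ: 12 + 38/60 + 38/3600 = 12.6438889
  S → negative
  Lon: 54′ + 28.51″ = 54.47517′; 64 + 54.47517/60 = 64.9079194
  hemisphere W, so the sign is −
Point 2:
  Latitude: 3′ + 36.03″ = 3.60050′; 82 + 3.60050/60 = 82.0600083
  N ⇒ keep positive
  λ: 16′ + 42″ = 16.70000′; 114 + 16.70000/60 = 114.2783333
  E → positive
Point 3:
  Lat: 10′ + 17.9″ = 10.29833′; 3 + 10.29833/60 = 3.1716389
  S → negative
  λ: 131 + 7/60 + 59.7/3600 = 131.1332500
  E ⇒ keep positive
Point 4:
  Lat: 18° + 45/60 + 35.72/3600 = 18 + 0.750000 + 0.009922 = 18.7599222
  N → positive
  Longitude: 0 + 13/60 + 18.5/3600 = 0.2218056
  hemisphere W, so the sign is −
Point 5:
  Lat: 12 + 51/60 + 6/3600 = 12.8516667
  S → negative
  Longitude: 133 + 55/60 + 48.6/3600 = 133.9301667
  E ⇒ keep positive

1. -12.643889, -64.907919
2. 82.060008, 114.278333
3. -3.171639, 131.133250
4. 18.759922, -0.221806
5. -12.851667, 133.930167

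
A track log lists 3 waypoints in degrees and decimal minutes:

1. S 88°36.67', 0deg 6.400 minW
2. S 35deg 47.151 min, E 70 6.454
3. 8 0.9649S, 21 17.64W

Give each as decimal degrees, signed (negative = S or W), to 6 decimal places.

1. -88.611167, -0.106667
2. -35.785850, 70.107567
3. -8.016082, -21.294000

Point 1:
  φ: 36.67′ = 0.611167°; total 88.6111667
  S ⇒ negate
  λ: 6.4′ = 0.106667°; total 0.1066667
  W → negative
Point 2:
  φ: 35 + 47.151/60 = 35.7858500
  hemisphere S, so the sign is −
  λ: 6.454′ = 0.107567°; total 70.1075667
  E ⇒ keep positive
Point 3:
  Latitude: 0.9649′ = 0.016082°; total 8.0160817
  hemisphere S, so the sign is −
  λ: 21 + 17.64/60 = 21.2940000
  W → negative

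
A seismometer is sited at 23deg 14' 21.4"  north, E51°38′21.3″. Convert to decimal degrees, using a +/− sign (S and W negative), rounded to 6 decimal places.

Latitude: 23 + 14/60 + 21.4/3600 = 23.2392778
N ⇒ keep positive
λ: 51° + 38/60 + 21.3/3600 = 51 + 0.633333 + 0.005917 = 51.6392500
E → positive

23.239278, 51.639250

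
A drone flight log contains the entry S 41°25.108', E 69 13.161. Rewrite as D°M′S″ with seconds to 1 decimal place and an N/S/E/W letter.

41°25′6.5″ S, 69°13′9.7″ E

φ: 25.10800′ → 25′ and 0.10800 × 60 = 6.480″
Lon: 13.16100′ → 13′ and 0.16100 × 60 = 9.660″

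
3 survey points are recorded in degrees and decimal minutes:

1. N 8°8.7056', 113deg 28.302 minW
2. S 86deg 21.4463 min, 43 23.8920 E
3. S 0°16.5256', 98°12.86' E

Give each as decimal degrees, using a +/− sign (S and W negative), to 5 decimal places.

Point 1:
  φ: 8 + 8.7056/60 = 8.145093
  N ⇒ keep positive
  λ: 113 + 28.302/60 = 113.471700
  W ⇒ negate
Point 2:
  Latitude: 21.4463′ = 0.357438°; total 86.357438
  S ⇒ negate
  Longitude: 43 + 23.892/60 = 43.398200
  E → positive
Point 3:
  Latitude: 16.5256′ = 0.275427°; total 0.275427
  S ⇒ negate
  Lon: 12.86′ = 0.214333°; total 98.214333
  E → positive

1. 8.14509, -113.47170
2. -86.35744, 43.39820
3. -0.27543, 98.21433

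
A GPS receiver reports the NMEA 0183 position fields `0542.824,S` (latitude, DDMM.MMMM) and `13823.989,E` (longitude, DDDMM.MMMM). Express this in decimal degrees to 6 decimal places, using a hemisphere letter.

Latitude: degrees = first 2 digits = 5, minutes = 42.824; 5 + 42.824/60 = 5.7137333
Longitude: degrees = first 3 digits = 138, minutes = 23.989; 138 + 23.989/60 = 138.3998167

5.713733° S, 138.399817° E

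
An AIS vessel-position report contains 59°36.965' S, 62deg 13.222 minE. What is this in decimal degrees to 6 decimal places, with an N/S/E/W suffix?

59.616083° S, 62.220367° E

Latitude: 59 + 36.965/60 = 59.6160833
λ: 62 + 13.222/60 = 62.2203667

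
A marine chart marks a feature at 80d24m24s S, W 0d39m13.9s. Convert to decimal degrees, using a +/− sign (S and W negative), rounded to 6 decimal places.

φ: 24′ + 24″ = 24.40000′; 80 + 24.40000/60 = 80.4066667
S ⇒ negate
λ: 39′ + 13.9″ = 39.23167′; 0 + 39.23167/60 = 0.6538611
W ⇒ negate

-80.406667, -0.653861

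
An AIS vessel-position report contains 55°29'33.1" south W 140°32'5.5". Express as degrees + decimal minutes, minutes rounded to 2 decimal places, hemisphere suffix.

φ: 29 + 33.1/60 = 29.5517′
λ: 32 + 5.5/60 = 32.0917′

55° 29.55′ S, 140° 32.09′ W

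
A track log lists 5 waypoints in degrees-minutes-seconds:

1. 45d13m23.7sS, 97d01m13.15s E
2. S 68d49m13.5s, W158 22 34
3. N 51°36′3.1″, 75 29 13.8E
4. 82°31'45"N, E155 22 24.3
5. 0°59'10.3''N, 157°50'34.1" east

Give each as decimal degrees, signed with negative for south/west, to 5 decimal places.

Point 1:
  Latitude: 45 + 13/60 + 23.7/3600 = 45.223250
  hemisphere S, so the sign is −
  λ: 97° + 1/60 + 13.15/3600 = 97 + 0.016667 + 0.003653 = 97.020319
  E ⇒ keep positive
Point 2:
  Lat: 68 + 49/60 + 13.5/3600 = 68.820417
  S → negative
  λ: 158 + 22/60 + 34/3600 = 158.376111
  W ⇒ negate
Point 3:
  Lat: 36′ + 3.1″ = 36.05167′; 51 + 36.05167/60 = 51.600861
  N ⇒ keep positive
  λ: 75 + 29/60 + 13.8/3600 = 75.487167
  E → positive
Point 4:
  Lat: 82 + 31/60 + 45/3600 = 82.529167
  N ⇒ keep positive
  Longitude: 22′ + 24.3″ = 22.40500′; 155 + 22.40500/60 = 155.373417
  E ⇒ keep positive
Point 5:
  φ: 0 + 59/60 + 10.3/3600 = 0.986194
  N → positive
  Longitude: 50′ + 34.1″ = 50.56833′; 157 + 50.56833/60 = 157.842806
  E ⇒ keep positive

1. -45.22325, 97.02032
2. -68.82042, -158.37611
3. 51.60086, 75.48717
4. 82.52917, 155.37342
5. 0.98619, 157.84281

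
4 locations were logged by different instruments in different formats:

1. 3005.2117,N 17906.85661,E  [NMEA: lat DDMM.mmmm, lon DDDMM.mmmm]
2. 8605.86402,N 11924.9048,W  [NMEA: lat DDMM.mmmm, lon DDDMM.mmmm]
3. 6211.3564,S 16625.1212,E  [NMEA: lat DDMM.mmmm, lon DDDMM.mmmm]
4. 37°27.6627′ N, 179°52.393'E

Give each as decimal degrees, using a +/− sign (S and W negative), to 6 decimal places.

1. 30.086862, 179.114277
2. 86.097734, -119.415080
3. -62.189273, 166.418687
4. 37.461045, 179.873217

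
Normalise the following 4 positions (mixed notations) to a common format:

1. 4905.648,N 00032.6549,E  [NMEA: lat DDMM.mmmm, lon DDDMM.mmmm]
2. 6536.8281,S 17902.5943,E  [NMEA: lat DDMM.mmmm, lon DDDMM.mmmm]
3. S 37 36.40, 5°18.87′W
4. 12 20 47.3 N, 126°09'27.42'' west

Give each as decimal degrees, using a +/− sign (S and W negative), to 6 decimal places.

Point 1:
  Lat: degrees = first 2 digits = 49, minutes = 5.648; 49 + 5.648/60 = 49.0941333
  N ⇒ keep positive
  Lon: split at 3 digits → 000° and 32.6549′; 0 + 32.6549/60 = 0.5442483
  E ⇒ keep positive
Point 2:
  Latitude: degrees = first 2 digits = 65, minutes = 36.8281; 65 + 36.8281/60 = 65.6138017
  S ⇒ negate
  Longitude: degrees = first 3 digits = 179, minutes = 2.5943; 179 + 2.5943/60 = 179.0432383
  E ⇒ keep positive
Point 3:
  Lat: 36.4′ = 0.606667°; total 37.6066667
  S → negative
  Longitude: 18.87′ = 0.314500°; total 5.3145000
  W → negative
Point 4:
  Lat: 12° + 20/60 + 47.3/3600 = 12 + 0.333333 + 0.013139 = 12.3464722
  N ⇒ keep positive
  Lon: 126° + 9/60 + 27.42/3600 = 126 + 0.150000 + 0.007617 = 126.1576167
  W ⇒ negate

1. 49.094133, 0.544248
2. -65.613802, 179.043238
3. -37.606667, -5.314500
4. 12.346472, -126.157617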